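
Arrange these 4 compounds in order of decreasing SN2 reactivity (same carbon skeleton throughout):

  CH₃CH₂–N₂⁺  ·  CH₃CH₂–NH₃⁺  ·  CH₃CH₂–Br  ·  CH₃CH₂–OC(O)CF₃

CH₃CH₂–N₂⁺ > CH₃CH₂–Br > CH₃CH₂–OC(O)CF₃ > CH₃CH₂–NH₃⁺

With the same alkyl group throughout, only the leaving group differentiates the rates.
The more stable X⁻ (or X) is on its own — i.e. the weaker a base it is — the better a leaving group it makes.
CH₃CH₂–N₂⁺ loses N₂: no meaningful conjugate acid; N₂ departs as an exceptionally stable neutral molecule
CH₃CH₂–Br loses Br⁻: pKₐ(HBr) ≈ -9
CH₃CH₂–OC(O)CF₃ loses CF₃COO⁻: pKₐ(CF₃COOH) ≈ 0.2
CH₃CH₂–NH₃⁺ loses NH₃: pKₐ(NH₄⁺) ≈ 9.2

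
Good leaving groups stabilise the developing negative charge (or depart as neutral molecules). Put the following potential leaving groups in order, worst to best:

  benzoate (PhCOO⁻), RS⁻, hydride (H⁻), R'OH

hydride (H⁻) < RS⁻ < benzoate (PhCOO⁻) < R'OH

Rank by basicity of the departing species: weakest base leaves most easily.
R'OH: pKₐ(R'OH₂⁺) ≈ -2.4
benzoate (PhCOO⁻): pKₐ(C₆H₅COOH) ≈ 4.2 — aryl carboxylate
RS⁻: pKₐ(RSH (a thiol)) ≈ 10.5 — moderately basic; rarely leaves without activation
hydride (H⁻): pKₐ(H₂) ≈ 36 — extremely strong base; leaves only in special hydride-transfer contexts
Reversing gives the worst-to-best order requested.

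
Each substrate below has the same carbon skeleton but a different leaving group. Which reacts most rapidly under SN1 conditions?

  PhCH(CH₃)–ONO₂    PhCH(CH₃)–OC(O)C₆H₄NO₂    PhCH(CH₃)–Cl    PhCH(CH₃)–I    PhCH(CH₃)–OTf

PhCH(CH₃)–OTf

Identical carbon frameworks mean the comparison reduces to leaving-group quality.
The more stable X⁻ (or X) is on its own — i.e. the weaker a base it is — the better a leaving group it makes.
PhCH(CH₃)–OTf loses OTf⁻: pKₐ(CF₃SO₃H (triflic acid)) ≈ -14
PhCH(CH₃)–I loses I⁻: pKₐ(HI) ≈ -10
PhCH(CH₃)–Cl loses Cl⁻: pKₐ(HCl) ≈ -7
PhCH(CH₃)–ONO₂ loses NO₃⁻: pKₐ(HNO₃) ≈ -1.3
PhCH(CH₃)–OC(O)C₆H₄NO₂ loses p-O₂N–C₆H₄–COO⁻: pKₐ(p-nitrobenzoic acid) ≈ 3.4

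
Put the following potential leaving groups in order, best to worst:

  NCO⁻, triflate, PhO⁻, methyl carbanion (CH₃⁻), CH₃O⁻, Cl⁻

triflate > Cl⁻ > NCO⁻ > PhO⁻ > CH₃O⁻ > methyl carbanion (CH₃⁻)

triflate: pKₐ(CF₃SO₃H (triflic acid)) ≈ -14 — charge spread over three oxygens and a CF₃ group; the premier leaving group in synthesis
Cl⁻: pKₐ(HCl) ≈ -7
NCO⁻: pKₐ(HOCN) ≈ 3.5
PhO⁻: pKₐ(C₆H₅OH (phenol)) ≈ 10 — resonance into the ring helps, but still a poor LG
CH₃O⁻: pKₐ(CH₃OH) ≈ 15.5 — strong base; alkoxides do not leave unassisted
methyl carbanion (CH₃⁻): pKₐ(CH₄) ≈ 48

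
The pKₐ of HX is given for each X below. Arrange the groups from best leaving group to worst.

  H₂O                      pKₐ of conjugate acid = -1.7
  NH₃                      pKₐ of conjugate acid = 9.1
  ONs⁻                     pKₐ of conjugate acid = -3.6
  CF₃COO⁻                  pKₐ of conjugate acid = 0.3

ONs⁻ > H₂O > CF₃COO⁻ > NH₃

Lower conjugate-acid pKₐ ⇒ weaker base ⇒ better leaving group.
Sorting by the given values: ONs⁻ (-3.6), H₂O (-1.7), CF₃COO⁻ (0.3), NH₃ (9.1).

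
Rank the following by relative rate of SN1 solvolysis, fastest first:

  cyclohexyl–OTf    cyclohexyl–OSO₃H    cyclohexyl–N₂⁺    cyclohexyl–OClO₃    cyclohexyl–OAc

cyclohexyl–N₂⁺ > cyclohexyl–OTf > cyclohexyl–OClO₃ > cyclohexyl–OSO₃H > cyclohexyl–OAc

Same R in every case — rank the leaving groups.
The more stable X⁻ (or X) is on its own — i.e. the weaker a base it is — the better a leaving group it makes.
cyclohexyl–N₂⁺ loses N₂: no meaningful conjugate acid; N₂ departs as an exceptionally stable neutral molecule
cyclohexyl–OTf loses OTf⁻: pKₐ(CF₃SO₃H (triflic acid)) ≈ -14
cyclohexyl–OClO₃ loses ClO₄⁻: pKₐ(HClO₄) ≈ -10
cyclohexyl–OSO₃H loses HSO₄⁻: pKₐ(H₂SO₄) ≈ -3
cyclohexyl–OAc loses AcO⁻: pKₐ(CH₃COOH) ≈ 4.8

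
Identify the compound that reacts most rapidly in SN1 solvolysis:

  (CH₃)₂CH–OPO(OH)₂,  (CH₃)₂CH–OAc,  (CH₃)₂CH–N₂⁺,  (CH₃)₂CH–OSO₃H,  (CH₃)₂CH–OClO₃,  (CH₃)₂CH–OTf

(CH₃)₂CH–N₂⁺

Same R in every case — rank the leaving groups.
Rank by basicity of the departing species: weakest base leaves most easily.
(CH₃)₂CH–N₂⁺ loses N₂: no meaningful conjugate acid; N₂ departs as an exceptionally stable neutral molecule
(CH₃)₂CH–OTf loses OTf⁻: pKₐ(CF₃SO₃H (triflic acid)) ≈ -14
(CH₃)₂CH–OClO₃ loses ClO₄⁻: pKₐ(HClO₄) ≈ -10
(CH₃)₂CH–OSO₃H loses HSO₄⁻: pKₐ(H₂SO₄) ≈ -3
(CH₃)₂CH–OPO(OH)₂ loses H₂PO₄⁻: pKₐ(H₃PO₄) ≈ 2.1
(CH₃)₂CH–OAc loses AcO⁻: pKₐ(CH₃COOH) ≈ 4.8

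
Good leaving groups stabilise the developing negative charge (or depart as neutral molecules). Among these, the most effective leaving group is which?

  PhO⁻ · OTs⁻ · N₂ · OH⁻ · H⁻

N₂

The more stable X⁻ (or X) is on its own — i.e. the weaker a base it is — the better a leaving group it makes.
N₂: no meaningful conjugate acid; N₂ departs as an exceptionally stable neutral molecule
OTs⁻: pKₐ(p-CH₃C₆H₄SO₃H (TsOH)) ≈ -2.8
PhO⁻: pKₐ(C₆H₅OH (phenol)) ≈ 10
OH⁻: pKₐ(H₂O) ≈ 15.7
H⁻: pKₐ(H₂) ≈ 36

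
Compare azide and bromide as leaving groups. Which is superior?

bromide is the better leaving group.
pKₐ(HBr) ≈ -9 versus pKₐ(HN₃) ≈ 4.7: bromide is the much weaker base.
Weak base; good leaving group.

bromide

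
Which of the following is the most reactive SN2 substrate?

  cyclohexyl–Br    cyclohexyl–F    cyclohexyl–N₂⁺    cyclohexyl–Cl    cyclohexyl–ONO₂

Identical carbon frameworks mean the comparison reduces to leaving-group quality.
A good leaving group is a weak base: the lower the pKₐ of its conjugate acid, the more readily it departs.
cyclohexyl–N₂⁺ loses N₂: no meaningful conjugate acid; N₂ departs as an exceptionally stable neutral molecule
cyclohexyl–Br loses Br⁻: pKₐ(HBr) ≈ -9
cyclohexyl–Cl loses Cl⁻: pKₐ(HCl) ≈ -7
cyclohexyl–ONO₂ loses NO₃⁻: pKₐ(HNO₃) ≈ -1.3
cyclohexyl–F loses F⁻: pKₐ(HF) ≈ 3.2

cyclohexyl–N₂⁺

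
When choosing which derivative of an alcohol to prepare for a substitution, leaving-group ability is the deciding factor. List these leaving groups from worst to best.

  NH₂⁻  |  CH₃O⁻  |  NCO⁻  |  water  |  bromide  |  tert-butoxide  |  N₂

NH₂⁻ < tert-butoxide < CH₃O⁻ < NCO⁻ < water < bromide < N₂

Leaving-group ability tracks the stability of the departed species; conjugate-acid pKₐ is the usual yardstick (lower pKₐ → better LG).
N₂: no meaningful conjugate acid; N₂ departs as an exceptionally stable neutral molecule
bromide: pKₐ(HBr) ≈ -9
water: pKₐ(H₃O⁺) ≈ -1.7
NCO⁻: pKₐ(HOCN) ≈ 3.5
CH₃O⁻: pKₐ(CH₃OH) ≈ 15.5
tert-butoxide: pKₐ(t-BuOH) ≈ 18
NH₂⁻: pKₐ(NH₃) ≈ 38
Reversing gives the worst-to-best order requested.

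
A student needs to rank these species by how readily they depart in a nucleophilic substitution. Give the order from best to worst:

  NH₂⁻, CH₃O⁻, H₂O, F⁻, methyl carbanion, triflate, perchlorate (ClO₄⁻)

triflate: pKₐ(CF₃SO₃H (triflic acid)) ≈ -14
perchlorate (ClO₄⁻): pKₐ(HClO₄) ≈ -10
H₂O: pKₐ(H₃O⁺) ≈ -1.7
F⁻: pKₐ(HF) ≈ 3.2
CH₃O⁻: pKₐ(CH₃OH) ≈ 15.5 — strong base; alkoxides do not leave unassisted
NH₂⁻: pKₐ(NH₃) ≈ 38 — extremely strong base; never a leaving group
methyl carbanion: pKₐ(CH₄) ≈ 48 — unstabilised carbanion; the worst conceivable leaving group

triflate > perchlorate (ClO₄⁻) > H₂O > F⁻ > CH₃O⁻ > NH₂⁻ > methyl carbanion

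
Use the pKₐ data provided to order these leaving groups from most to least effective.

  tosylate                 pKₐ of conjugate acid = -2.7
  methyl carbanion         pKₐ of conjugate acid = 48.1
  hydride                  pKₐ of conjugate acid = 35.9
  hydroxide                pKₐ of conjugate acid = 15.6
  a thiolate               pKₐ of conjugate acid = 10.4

tosylate > a thiolate > hydroxide > hydride > methyl carbanion

Lower conjugate-acid pKₐ ⇒ weaker base ⇒ better leaving group.
Sorting by the given values: tosylate (-2.7), a thiolate (10.4), hydroxide (15.6), hydride (35.9), methyl carbanion (48.1).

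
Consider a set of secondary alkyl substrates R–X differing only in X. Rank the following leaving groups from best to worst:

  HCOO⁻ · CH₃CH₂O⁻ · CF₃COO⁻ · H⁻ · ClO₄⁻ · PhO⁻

ClO₄⁻ > CF₃COO⁻ > HCOO⁻ > PhO⁻ > CH₃CH₂O⁻ > H⁻

ClO₄⁻: pKₐ(HClO₄) ≈ -10
CF₃COO⁻: pKₐ(CF₃COOH) ≈ 0.2
HCOO⁻: pKₐ(HCOOH) ≈ 3.8
PhO⁻: pKₐ(C₆H₅OH (phenol)) ≈ 10
CH₃CH₂O⁻: pKₐ(CH₃CH₂OH) ≈ 16
H⁻: pKₐ(H₂) ≈ 36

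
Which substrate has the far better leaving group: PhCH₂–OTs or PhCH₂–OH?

PhCH₂–OTs

From PhCH₂–OH the departing group would be OH⁻ (pKₐ(H₂O) ≈ 15.7). Strong base; essentially never leaves without prior activation.
From PhCH₂–OTs the leaving group is OTs⁻ (pKₐ(p-CH₃C₆H₄SO₃H (TsOH)) ≈ -2.8). Resonance-delocalised arenesulfonate.
(In practice PhCH₂–OTs is made from PhCH₂–OH by treatment with TsCl / pyridine, converting the hydroxyl into a tosylate.)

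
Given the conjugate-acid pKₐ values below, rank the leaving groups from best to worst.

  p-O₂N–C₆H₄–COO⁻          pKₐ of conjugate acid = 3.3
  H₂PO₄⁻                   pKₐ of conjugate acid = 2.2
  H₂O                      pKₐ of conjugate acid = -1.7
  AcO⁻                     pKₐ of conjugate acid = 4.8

H₂O > H₂PO₄⁻ > p-O₂N–C₆H₄–COO⁻ > AcO⁻

Lower conjugate-acid pKₐ ⇒ weaker base ⇒ better leaving group.
Sorting by the given values: H₂O (-1.7), H₂PO₄⁻ (2.2), p-O₂N–C₆H₄–COO⁻ (3.3), AcO⁻ (4.8).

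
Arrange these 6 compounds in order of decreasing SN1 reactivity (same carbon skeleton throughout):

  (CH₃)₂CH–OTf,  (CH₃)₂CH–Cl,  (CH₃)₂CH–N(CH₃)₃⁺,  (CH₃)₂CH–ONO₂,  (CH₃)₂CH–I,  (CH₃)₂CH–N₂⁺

(CH₃)₂CH–N₂⁺ > (CH₃)₂CH–OTf > (CH₃)₂CH–I > (CH₃)₂CH–Cl > (CH₃)₂CH–ONO₂ > (CH₃)₂CH–N(CH₃)₃⁺

Same R in every case — rank the leaving groups.
A good leaving group is a weak base: the lower the pKₐ of its conjugate acid, the more readily it departs.
(CH₃)₂CH–N₂⁺ loses N₂: no meaningful conjugate acid; N₂ departs as an exceptionally stable neutral molecule
(CH₃)₂CH–OTf loses OTf⁻: pKₐ(CF₃SO₃H (triflic acid)) ≈ -14
(CH₃)₂CH–I loses I⁻: pKₐ(HI) ≈ -10
(CH₃)₂CH–Cl loses Cl⁻: pKₐ(HCl) ≈ -7
(CH₃)₂CH–ONO₂ loses NO₃⁻: pKₐ(HNO₃) ≈ -1.3
(CH₃)₂CH–N(CH₃)₃⁺ loses NR'₃: pKₐ(R'₃NH⁺) ≈ 10.7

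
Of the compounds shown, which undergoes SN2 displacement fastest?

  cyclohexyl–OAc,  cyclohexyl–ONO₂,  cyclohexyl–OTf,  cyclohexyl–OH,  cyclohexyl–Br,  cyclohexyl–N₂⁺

cyclohexyl–N₂⁺

Same R in every case — rank the leaving groups.
Rank by basicity of the departing species: weakest base leaves most easily.
cyclohexyl–N₂⁺ loses N₂: no meaningful conjugate acid; N₂ departs as an exceptionally stable neutral molecule
cyclohexyl–OTf loses OTf⁻: pKₐ(CF₃SO₃H (triflic acid)) ≈ -14
cyclohexyl–Br loses Br⁻: pKₐ(HBr) ≈ -9
cyclohexyl–ONO₂ loses NO₃⁻: pKₐ(HNO₃) ≈ -1.3
cyclohexyl–OAc loses AcO⁻: pKₐ(CH₃COOH) ≈ 4.8
cyclohexyl–OH loses OH⁻: pKₐ(H₂O) ≈ 15.7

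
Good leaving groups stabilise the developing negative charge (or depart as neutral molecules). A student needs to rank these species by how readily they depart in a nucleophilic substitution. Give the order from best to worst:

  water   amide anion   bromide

bromide > water > amide anion

bromide: pKₐ(HBr) ≈ -9
water: pKₐ(H₃O⁺) ≈ -1.7
amide anion: pKₐ(NH₃) ≈ 38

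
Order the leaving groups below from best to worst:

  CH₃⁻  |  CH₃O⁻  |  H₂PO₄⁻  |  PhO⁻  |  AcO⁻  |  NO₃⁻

Rank by basicity of the departing species: weakest base leaves most easily.
NO₃⁻: pKₐ(HNO₃) ≈ -1.3 — resonance-delocalised over three oxygens
H₂PO₄⁻: pKₐ(H₃PO₄) ≈ 2.1 — moderate base; biological leaving group after further activation
AcO⁻: pKₐ(CH₃COOH) ≈ 4.8
PhO⁻: pKₐ(C₆H₅OH (phenol)) ≈ 10 — resonance into the ring helps, but still a poor LG
CH₃O⁻: pKₐ(CH₃OH) ≈ 15.5 — strong base; alkoxides do not leave unassisted
CH₃⁻: pKₐ(CH₄) ≈ 48 — unstabilised carbanion; the worst conceivable leaving group

NO₃⁻ > H₂PO₄⁻ > AcO⁻ > PhO⁻ > CH₃O⁻ > CH₃⁻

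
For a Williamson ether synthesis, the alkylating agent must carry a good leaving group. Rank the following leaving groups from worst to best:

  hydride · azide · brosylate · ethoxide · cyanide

hydride < ethoxide < cyanide < azide < brosylate

A good leaving group is a weak base: the lower the pKₐ of its conjugate acid, the more readily it departs.
brosylate: pKₐ(p-BrC₆H₄SO₃H) ≈ -2.8
azide: pKₐ(HN₃) ≈ 4.7
cyanide: pKₐ(HCN) ≈ 9.2
ethoxide: pKₐ(CH₃CH₂OH) ≈ 16
hydride: pKₐ(H₂) ≈ 36
The question asks for worst first, so the sequence is read in increasing leaving-group ability.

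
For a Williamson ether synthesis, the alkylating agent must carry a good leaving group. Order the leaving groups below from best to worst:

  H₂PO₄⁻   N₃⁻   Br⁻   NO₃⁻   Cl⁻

Br⁻ > Cl⁻ > NO₃⁻ > H₂PO₄⁻ > N₃⁻

A good leaving group is a weak base: the lower the pKₐ of its conjugate acid, the more readily it departs.
Br⁻: pKₐ(HBr) ≈ -9
Cl⁻: pKₐ(HCl) ≈ -7
NO₃⁻: pKₐ(HNO₃) ≈ -1.3 — resonance-delocalised over three oxygens
H₂PO₄⁻: pKₐ(H₃PO₄) ≈ 2.1
N₃⁻: pKₐ(HN₃) ≈ 4.7 — linear, resonance-stabilised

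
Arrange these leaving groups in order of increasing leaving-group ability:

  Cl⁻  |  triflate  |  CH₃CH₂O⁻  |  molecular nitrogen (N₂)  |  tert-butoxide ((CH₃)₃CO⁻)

tert-butoxide ((CH₃)₃CO⁻) < CH₃CH₂O⁻ < Cl⁻ < triflate < molecular nitrogen (N₂)

molecular nitrogen (N₂): no meaningful conjugate acid; N₂ departs as an exceptionally stable neutral molecule
triflate: pKₐ(CF₃SO₃H (triflic acid)) ≈ -14
Cl⁻: pKₐ(HCl) ≈ -7 — moderately weak base
CH₃CH₂O⁻: pKₐ(CH₃CH₂OH) ≈ 16 — strong base; alkoxides do not leave unassisted
tert-butoxide ((CH₃)₃CO⁻): pKₐ(t-BuOH) ≈ 18
The question asks for worst first, so the sequence is read in increasing leaving-group ability.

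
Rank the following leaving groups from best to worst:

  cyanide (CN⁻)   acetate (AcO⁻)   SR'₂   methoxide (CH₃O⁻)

SR'₂: pKₐ(R'₂SH⁺) ≈ -7
acetate (AcO⁻): pKₐ(CH₃COOH) ≈ 4.8
cyanide (CN⁻): pKₐ(HCN) ≈ 9.2
methoxide (CH₃O⁻): pKₐ(CH₃OH) ≈ 15.5

SR'₂ > acetate (AcO⁻) > cyanide (CN⁻) > methoxide (CH₃O⁻)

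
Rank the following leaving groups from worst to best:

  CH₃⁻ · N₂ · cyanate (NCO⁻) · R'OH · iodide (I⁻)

Rank by basicity of the departing species: weakest base leaves most easily.
N₂: no meaningful conjugate acid; N₂ departs as an exceptionally stable neutral molecule
iodide (I⁻): pKₐ(HI) ≈ -10
R'OH: pKₐ(R'OH₂⁺) ≈ -2.4
cyanate (NCO⁻): pKₐ(HOCN) ≈ 3.5
CH₃⁻: pKₐ(CH₄) ≈ 48
Reversing gives the worst-to-best order requested.

CH₃⁻ < cyanate (NCO⁻) < R'OH < iodide (I⁻) < N₂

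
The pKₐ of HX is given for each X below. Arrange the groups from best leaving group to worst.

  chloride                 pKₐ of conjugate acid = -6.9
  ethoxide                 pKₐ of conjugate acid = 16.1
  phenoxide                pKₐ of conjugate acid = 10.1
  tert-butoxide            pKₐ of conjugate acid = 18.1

chloride > phenoxide > ethoxide > tert-butoxide

Lower conjugate-acid pKₐ ⇒ weaker base ⇒ better leaving group.
Sorting by the given values: chloride (-6.9), phenoxide (10.1), ethoxide (16.1), tert-butoxide (18.1).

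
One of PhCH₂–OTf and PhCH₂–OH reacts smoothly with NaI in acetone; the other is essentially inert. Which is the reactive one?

From PhCH₂–OH the departing group would be OH⁻ (pKₐ(H₂O) ≈ 15.7). Strong base; essentially never leaves without prior activation.
From PhCH₂–OTf the leaving group is OTf⁻ (pKₐ(CF₃SO₃H (triflic acid)) ≈ -14). Charge spread over three oxygens and a CF₃ group; the premier leaving group in synthesis.
(In practice PhCH₂–OTf is made from PhCH₂–OH by treatment with Tf₂O / 2,6-lutidine, converting the hydroxyl into a triflate.)

PhCH₂–OTf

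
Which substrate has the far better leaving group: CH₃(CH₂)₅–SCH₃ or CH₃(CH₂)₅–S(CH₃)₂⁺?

CH₃(CH₂)₅–S(CH₃)₂⁺

From CH₃(CH₂)₅–SCH₃ the departing group would be RS⁻ (pKₐ(RSH (a thiol)) ≈ 10.5). Moderately basic; rarely leaves without activation.
From CH₃(CH₂)₅–S(CH₃)₂⁺ the leaving group is SR'₂ (pKₐ(R'₂SH⁺) ≈ -7). Neutral; leaves from a sulfonium salt (R–SR'₂⁺).
(In practice CH₃(CH₂)₅–S(CH₃)₂⁺ is made from CH₃(CH₂)₅–SCH₃ by S-methylation with CH₃I, allowing neutral dimethyl sulfide, rather than methanethiolate, to depart.)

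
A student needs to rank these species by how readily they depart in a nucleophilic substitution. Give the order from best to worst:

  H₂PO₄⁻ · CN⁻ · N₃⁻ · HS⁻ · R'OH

R'OH > H₂PO₄⁻ > N₃⁻ > HS⁻ > CN⁻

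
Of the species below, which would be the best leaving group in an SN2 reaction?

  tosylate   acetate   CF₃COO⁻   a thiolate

tosylate

A good leaving group is a weak base: the lower the pKₐ of its conjugate acid, the more readily it departs.
tosylate: pKₐ(p-CH₃C₆H₄SO₃H (TsOH)) ≈ -2.8
CF₃COO⁻: pKₐ(CF₃COOH) ≈ 0.2
acetate: pKₐ(CH₃COOH) ≈ 4.8
a thiolate: pKₐ(RSH (a thiol)) ≈ 10.5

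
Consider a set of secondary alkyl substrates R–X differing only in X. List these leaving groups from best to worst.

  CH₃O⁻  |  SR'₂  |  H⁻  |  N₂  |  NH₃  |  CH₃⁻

The more stable X⁻ (or X) is on its own — i.e. the weaker a base it is — the better a leaving group it makes.
N₂: no meaningful conjugate acid; N₂ departs as an exceptionally stable neutral molecule
SR'₂: pKₐ(R'₂SH⁺) ≈ -7
NH₃: pKₐ(NH₄⁺) ≈ 9.2
CH₃O⁻: pKₐ(CH₃OH) ≈ 15.5
H⁻: pKₐ(H₂) ≈ 36
CH₃⁻: pKₐ(CH₄) ≈ 48

N₂ > SR'₂ > NH₃ > CH₃O⁻ > H⁻ > CH₃⁻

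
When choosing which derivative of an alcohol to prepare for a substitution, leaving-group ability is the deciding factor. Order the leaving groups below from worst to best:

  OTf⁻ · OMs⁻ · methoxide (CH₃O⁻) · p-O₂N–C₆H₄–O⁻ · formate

methoxide (CH₃O⁻) < p-O₂N–C₆H₄–O⁻ < formate < OMs⁻ < OTf⁻

Leaving-group ability tracks the stability of the departed species; conjugate-acid pKₐ is the usual yardstick (lower pKₐ → better LG).
OTf⁻: pKₐ(CF₃SO₃H (triflic acid)) ≈ -14
OMs⁻: pKₐ(CH₃SO₃H (MsOH)) ≈ -1.9 — resonance-delocalised alkanesulfonate
formate: pKₐ(HCOOH) ≈ 3.8 — resonance-stabilised carboxylate
p-O₂N–C₆H₄–O⁻: pKₐ(p-nitrophenol) ≈ 7.2
methoxide (CH₃O⁻): pKₐ(CH₃OH) ≈ 15.5 — strong base; alkoxides do not leave unassisted
Listed from poorest to best leaving group as asked.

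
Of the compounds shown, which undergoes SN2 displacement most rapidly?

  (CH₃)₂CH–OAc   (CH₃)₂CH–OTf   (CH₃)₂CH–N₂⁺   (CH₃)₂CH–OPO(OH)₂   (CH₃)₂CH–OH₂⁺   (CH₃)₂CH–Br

With the same alkyl group throughout, only the leaving group differentiates the rates.
The more stable X⁻ (or X) is on its own — i.e. the weaker a base it is — the better a leaving group it makes.
(CH₃)₂CH–N₂⁺ loses N₂: no meaningful conjugate acid; N₂ departs as an exceptionally stable neutral molecule
(CH₃)₂CH–OTf loses OTf⁻: pKₐ(CF₃SO₃H (triflic acid)) ≈ -14
(CH₃)₂CH–Br loses Br⁻: pKₐ(HBr) ≈ -9
(CH₃)₂CH–OH₂⁺ loses H₂O: pKₐ(H₃O⁺) ≈ -1.7
(CH₃)₂CH–OPO(OH)₂ loses H₂PO₄⁻: pKₐ(H₃PO₄) ≈ 2.1
(CH₃)₂CH–OAc loses AcO⁻: pKₐ(CH₃COOH) ≈ 4.8

(CH₃)₂CH–N₂⁺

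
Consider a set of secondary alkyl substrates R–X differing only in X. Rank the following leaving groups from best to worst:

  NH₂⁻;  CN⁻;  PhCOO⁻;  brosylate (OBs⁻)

The more stable X⁻ (or X) is on its own — i.e. the weaker a base it is — the better a leaving group it makes.
brosylate (OBs⁻): pKₐ(p-BrC₆H₄SO₃H) ≈ -2.8
PhCOO⁻: pKₐ(C₆H₅COOH) ≈ 4.2
CN⁻: pKₐ(HCN) ≈ 9.2 — sp carbon stabilises the charge somewhat, but still a poor LG
NH₂⁻: pKₐ(NH₃) ≈ 38 — extremely strong base; never a leaving group

brosylate (OBs⁻) > PhCOO⁻ > CN⁻ > NH₂⁻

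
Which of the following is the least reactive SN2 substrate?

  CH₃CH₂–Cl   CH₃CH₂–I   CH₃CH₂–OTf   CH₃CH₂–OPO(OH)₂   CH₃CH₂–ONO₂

CH₃CH₂–OPO(OH)₂

Same R in every case — rank the leaving groups.
The more stable X⁻ (or X) is on its own — i.e. the weaker a base it is — the better a leaving group it makes.
CH₃CH₂–OTf loses OTf⁻: pKₐ(CF₃SO₃H (triflic acid)) ≈ -14
CH₃CH₂–I loses I⁻: pKₐ(HI) ≈ -10
CH₃CH₂–Cl loses Cl⁻: pKₐ(HCl) ≈ -7
CH₃CH₂–ONO₂ loses NO₃⁻: pKₐ(HNO₃) ≈ -1.3
CH₃CH₂–OPO(OH)₂ loses H₂PO₄⁻: pKₐ(H₃PO₄) ≈ 2.1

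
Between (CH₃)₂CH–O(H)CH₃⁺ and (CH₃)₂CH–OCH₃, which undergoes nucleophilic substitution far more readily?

From (CH₃)₂CH–OCH₃ the departing group would be CH₃O⁻ (pKₐ(CH₃OH) ≈ 15.5). Strong base; alkoxides do not leave unassisted.
From (CH₃)₂CH–O(H)CH₃⁺ the leaving group is R'OH (pKₐ(R'OH₂⁺) ≈ -2.4). Neutral; leaves from a protonated ether (an oxonium ion, R–O(H)R'⁺).
(In practice (CH₃)₂CH–O(H)CH₃⁺ is made from (CH₃)₂CH–OCH₃ by protonation with concentrated HI, allowing neutral methanol, rather than methoxide, to depart.)

(CH₃)₂CH–O(H)CH₃⁺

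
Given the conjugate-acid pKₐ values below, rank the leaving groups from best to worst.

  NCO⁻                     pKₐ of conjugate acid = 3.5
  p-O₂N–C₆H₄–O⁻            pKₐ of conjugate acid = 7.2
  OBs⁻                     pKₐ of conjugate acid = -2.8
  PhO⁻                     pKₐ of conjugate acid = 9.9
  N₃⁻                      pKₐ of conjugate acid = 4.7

OBs⁻ > NCO⁻ > N₃⁻ > p-O₂N–C₆H₄–O⁻ > PhO⁻

Lower conjugate-acid pKₐ ⇒ weaker base ⇒ better leaving group.
Sorting by the given values: OBs⁻ (-2.8), NCO⁻ (3.5), N₃⁻ (4.7), p-O₂N–C₆H₄–O⁻ (7.2), PhO⁻ (9.9).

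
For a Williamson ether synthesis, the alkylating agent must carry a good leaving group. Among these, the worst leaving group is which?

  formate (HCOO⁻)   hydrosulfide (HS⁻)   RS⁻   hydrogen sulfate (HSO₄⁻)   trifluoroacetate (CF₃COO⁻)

Rank by basicity of the departing species: weakest base leaves most easily.
hydrogen sulfate (HSO₄⁻): pKₐ(H₂SO₄) ≈ -3
trifluoroacetate (CF₃COO⁻): pKₐ(CF₃COOH) ≈ 0.2
formate (HCOO⁻): pKₐ(HCOOH) ≈ 3.8
hydrosulfide (HS⁻): pKₐ(H₂S) ≈ 7
RS⁻: pKₐ(RSH (a thiol)) ≈ 10.5

RS⁻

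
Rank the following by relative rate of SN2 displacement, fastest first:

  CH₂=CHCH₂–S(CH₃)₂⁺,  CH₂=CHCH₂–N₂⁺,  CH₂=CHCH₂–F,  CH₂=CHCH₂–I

The skeletons are identical, so relative rate is governed entirely by leaving-group ability.
Leaving-group ability tracks the stability of the departed species; conjugate-acid pKₐ is the usual yardstick (lower pKₐ → better LG).
CH₂=CHCH₂–N₂⁺ loses N₂: no meaningful conjugate acid; N₂ departs as an exceptionally stable neutral molecule
CH₂=CHCH₂–I loses I⁻: pKₐ(HI) ≈ -10
CH₂=CHCH₂–S(CH₃)₂⁺ loses SR'₂: pKₐ(R'₂SH⁺) ≈ -7
CH₂=CHCH₂–F loses F⁻: pKₐ(HF) ≈ 3.2

CH₂=CHCH₂–N₂⁺ > CH₂=CHCH₂–I > CH₂=CHCH₂–S(CH₃)₂⁺ > CH₂=CHCH₂–F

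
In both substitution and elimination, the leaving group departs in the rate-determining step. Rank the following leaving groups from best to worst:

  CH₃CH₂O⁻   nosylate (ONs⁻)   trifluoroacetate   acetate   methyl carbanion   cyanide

nosylate (ONs⁻) > trifluoroacetate > acetate > cyanide > CH₃CH₂O⁻ > methyl carbanion

nosylate (ONs⁻): pKₐ(p-O₂NC₆H₄SO₃H) ≈ -3.5
trifluoroacetate: pKₐ(CF₃COOH) ≈ 0.2
acetate: pKₐ(CH₃COOH) ≈ 4.8
cyanide: pKₐ(HCN) ≈ 9.2
CH₃CH₂O⁻: pKₐ(CH₃CH₂OH) ≈ 16
methyl carbanion: pKₐ(CH₄) ≈ 48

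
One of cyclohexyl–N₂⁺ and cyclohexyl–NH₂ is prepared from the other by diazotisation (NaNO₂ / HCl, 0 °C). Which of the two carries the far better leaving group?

From cyclohexyl–NH₂ the departing group would be NH₂⁻ (pKₐ(NH₃) ≈ 38). Extremely strong base; never a leaving group.
From cyclohexyl–N₂⁺ the leaving group is N₂ (no meaningful conjugate acid; N₂ departs as an exceptionally stable neutral molecule).
Diazotisation (NaNO₂ / HCl, 0 °C) works by generating a diazonium salt that expels N₂, making cyclohexyl–N₂⁺ enormously more reactive.

cyclohexyl–N₂⁺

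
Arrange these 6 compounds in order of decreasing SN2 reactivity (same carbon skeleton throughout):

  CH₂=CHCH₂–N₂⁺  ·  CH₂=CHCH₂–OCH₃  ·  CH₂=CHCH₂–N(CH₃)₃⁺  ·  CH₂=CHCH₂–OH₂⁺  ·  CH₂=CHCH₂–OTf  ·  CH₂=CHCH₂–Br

CH₂=CHCH₂–N₂⁺ > CH₂=CHCH₂–OTf > CH₂=CHCH₂–Br > CH₂=CHCH₂–OH₂⁺ > CH₂=CHCH₂–N(CH₃)₃⁺ > CH₂=CHCH₂–OCH₃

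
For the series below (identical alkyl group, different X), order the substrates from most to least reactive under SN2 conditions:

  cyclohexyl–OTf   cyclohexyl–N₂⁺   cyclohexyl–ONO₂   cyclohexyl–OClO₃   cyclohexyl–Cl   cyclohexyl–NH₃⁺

cyclohexyl–N₂⁺ > cyclohexyl–OTf > cyclohexyl–OClO₃ > cyclohexyl–Cl > cyclohexyl–ONO₂ > cyclohexyl–NH₃⁺

The skeletons are identical, so relative rate is governed entirely by leaving-group ability.
The more stable X⁻ (or X) is on its own — i.e. the weaker a base it is — the better a leaving group it makes.
cyclohexyl–N₂⁺ loses N₂: no meaningful conjugate acid; N₂ departs as an exceptionally stable neutral molecule
cyclohexyl–OTf loses OTf⁻: pKₐ(CF₃SO₃H (triflic acid)) ≈ -14
cyclohexyl–OClO₃ loses ClO₄⁻: pKₐ(HClO₄) ≈ -10
cyclohexyl–Cl loses Cl⁻: pKₐ(HCl) ≈ -7
cyclohexyl–ONO₂ loses NO₃⁻: pKₐ(HNO₃) ≈ -1.3
cyclohexyl–NH₃⁺ loses NH₃: pKₐ(NH₄⁺) ≈ 9.2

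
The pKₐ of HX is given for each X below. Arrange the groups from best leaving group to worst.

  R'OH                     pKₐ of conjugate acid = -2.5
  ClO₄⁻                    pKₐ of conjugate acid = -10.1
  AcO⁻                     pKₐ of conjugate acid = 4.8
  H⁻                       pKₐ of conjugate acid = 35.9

Lower conjugate-acid pKₐ ⇒ weaker base ⇒ better leaving group.
Sorting by the given values: ClO₄⁻ (-10.1), R'OH (-2.5), AcO⁻ (4.8), H⁻ (35.9).

ClO₄⁻ > R'OH > AcO⁻ > H⁻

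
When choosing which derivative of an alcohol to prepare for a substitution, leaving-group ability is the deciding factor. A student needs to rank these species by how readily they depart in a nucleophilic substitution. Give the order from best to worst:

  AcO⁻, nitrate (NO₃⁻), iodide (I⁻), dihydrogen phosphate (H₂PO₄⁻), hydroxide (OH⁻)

iodide (I⁻) > nitrate (NO₃⁻) > dihydrogen phosphate (H₂PO₄⁻) > AcO⁻ > hydroxide (OH⁻)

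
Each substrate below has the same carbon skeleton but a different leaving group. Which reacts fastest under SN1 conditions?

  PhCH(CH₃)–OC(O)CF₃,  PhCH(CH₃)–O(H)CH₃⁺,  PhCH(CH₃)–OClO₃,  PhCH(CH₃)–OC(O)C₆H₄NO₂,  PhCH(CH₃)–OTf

The skeletons are identical, so relative rate is governed entirely by leaving-group ability.
Rank by basicity of the departing species: weakest base leaves most easily.
PhCH(CH₃)–OTf loses OTf⁻: pKₐ(CF₃SO₃H (triflic acid)) ≈ -14
PhCH(CH₃)–OClO₃ loses ClO₄⁻: pKₐ(HClO₄) ≈ -10
PhCH(CH₃)–O(H)CH₃⁺ loses R'OH: pKₐ(R'OH₂⁺) ≈ -2.4
PhCH(CH₃)–OC(O)CF₃ loses CF₃COO⁻: pKₐ(CF₃COOH) ≈ 0.2
PhCH(CH₃)–OC(O)C₆H₄NO₂ loses p-O₂N–C₆H₄–COO⁻: pKₐ(p-nitrobenzoic acid) ≈ 3.4

PhCH(CH₃)–OTf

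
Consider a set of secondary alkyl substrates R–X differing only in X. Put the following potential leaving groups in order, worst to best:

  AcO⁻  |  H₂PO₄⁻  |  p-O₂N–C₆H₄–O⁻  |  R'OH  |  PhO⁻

PhO⁻ < p-O₂N–C₆H₄–O⁻ < AcO⁻ < H₂PO₄⁻ < R'OH

A good leaving group is a weak base: the lower the pKₐ of its conjugate acid, the more readily it departs.
R'OH: pKₐ(R'OH₂⁺) ≈ -2.4
H₂PO₄⁻: pKₐ(H₃PO₄) ≈ 2.1 — moderate base; biological leaving group after further activation
AcO⁻: pKₐ(CH₃COOH) ≈ 4.8 — resonance-stabilised but still a weak base
p-O₂N–C₆H₄–O⁻: pKₐ(p-nitrophenol) ≈ 7.2 — nitro group delocalises the charge; the classic chromogenic LG
PhO⁻: pKₐ(C₆H₅OH (phenol)) ≈ 10
Reversing gives the worst-to-best order requested.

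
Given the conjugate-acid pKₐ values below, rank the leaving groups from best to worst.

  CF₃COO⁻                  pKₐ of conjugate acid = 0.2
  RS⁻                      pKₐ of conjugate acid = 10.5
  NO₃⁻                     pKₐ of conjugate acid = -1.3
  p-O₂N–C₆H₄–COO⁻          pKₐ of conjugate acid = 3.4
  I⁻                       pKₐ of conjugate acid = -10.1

Lower conjugate-acid pKₐ ⇒ weaker base ⇒ better leaving group.
Sorting by the given values: I⁻ (-10.1), NO₃⁻ (-1.3), CF₃COO⁻ (0.2), p-O₂N–C₆H₄–COO⁻ (3.4), RS⁻ (10.5).

I⁻ > NO₃⁻ > CF₃COO⁻ > p-O₂N–C₆H₄–COO⁻ > RS⁻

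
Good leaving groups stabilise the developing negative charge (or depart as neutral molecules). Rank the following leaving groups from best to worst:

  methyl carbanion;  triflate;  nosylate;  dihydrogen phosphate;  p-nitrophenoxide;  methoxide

triflate > nosylate > dihydrogen phosphate > p-nitrophenoxide > methoxide > methyl carbanion

Leaving-group ability tracks the stability of the departed species; conjugate-acid pKₐ is the usual yardstick (lower pKₐ → better LG).
triflate: pKₐ(CF₃SO₃H (triflic acid)) ≈ -14 — charge spread over three oxygens and a CF₃ group; the premier leaving group in synthesis
nosylate: pKₐ(p-O₂NC₆H₄SO₃H) ≈ -3.5 — p-nitro group further stabilises the sulfonate
dihydrogen phosphate: pKₐ(H₃PO₄) ≈ 2.1
p-nitrophenoxide: pKₐ(p-nitrophenol) ≈ 7.2
methoxide: pKₐ(CH₃OH) ≈ 15.5 — strong base; alkoxides do not leave unassisted
methyl carbanion: pKₐ(CH₄) ≈ 48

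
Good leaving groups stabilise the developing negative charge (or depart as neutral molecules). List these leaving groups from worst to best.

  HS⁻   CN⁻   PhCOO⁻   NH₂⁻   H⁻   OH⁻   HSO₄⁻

NH₂⁻ < H⁻ < OH⁻ < CN⁻ < HS⁻ < PhCOO⁻ < HSO₄⁻

A good leaving group is a weak base: the lower the pKₐ of its conjugate acid, the more readily it departs.
HSO₄⁻: pKₐ(H₂SO₄) ≈ -3
PhCOO⁻: pKₐ(C₆H₅COOH) ≈ 4.2
HS⁻: pKₐ(H₂S) ≈ 7
CN⁻: pKₐ(HCN) ≈ 9.2
OH⁻: pKₐ(H₂O) ≈ 15.7
H⁻: pKₐ(H₂) ≈ 36
NH₂⁻: pKₐ(NH₃) ≈ 38
The question asks for worst first, so the sequence is read in increasing leaving-group ability.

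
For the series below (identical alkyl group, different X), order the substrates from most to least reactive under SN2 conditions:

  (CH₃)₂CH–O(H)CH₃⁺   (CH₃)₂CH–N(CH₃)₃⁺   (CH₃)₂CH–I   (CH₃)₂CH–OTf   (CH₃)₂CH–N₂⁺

Same R in every case — rank the leaving groups.
Rank by basicity of the departing species: weakest base leaves most easily.
(CH₃)₂CH–N₂⁺ loses N₂: no meaningful conjugate acid; N₂ departs as an exceptionally stable neutral molecule
(CH₃)₂CH–OTf loses OTf⁻: pKₐ(CF₃SO₃H (triflic acid)) ≈ -14
(CH₃)₂CH–I loses I⁻: pKₐ(HI) ≈ -10
(CH₃)₂CH–O(H)CH₃⁺ loses R'OH: pKₐ(R'OH₂⁺) ≈ -2.4
(CH₃)₂CH–N(CH₃)₃⁺ loses NR'₃: pKₐ(R'₃NH⁺) ≈ 10.7

(CH₃)₂CH–N₂⁺ > (CH₃)₂CH–OTf > (CH₃)₂CH–I > (CH₃)₂CH–O(H)CH₃⁺ > (CH₃)₂CH–N(CH₃)₃⁺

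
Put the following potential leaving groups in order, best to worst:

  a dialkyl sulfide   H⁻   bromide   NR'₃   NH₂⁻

bromide > a dialkyl sulfide > NR'₃ > H⁻ > NH₂⁻

bromide: pKₐ(HBr) ≈ -9
a dialkyl sulfide: pKₐ(R'₂SH⁺) ≈ -7 — neutral; leaves from a sulfonium salt (R–SR'₂⁺)
NR'₃: pKₐ(R'₃NH⁺) ≈ 10.7 — neutral but still a fairly strong base; Hofmann-elimination LG
H⁻: pKₐ(H₂) ≈ 36
NH₂⁻: pKₐ(NH₃) ≈ 38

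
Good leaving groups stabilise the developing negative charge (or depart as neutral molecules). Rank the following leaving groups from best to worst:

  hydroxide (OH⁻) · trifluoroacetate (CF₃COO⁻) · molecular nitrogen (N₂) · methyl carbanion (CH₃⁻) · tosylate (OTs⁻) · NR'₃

molecular nitrogen (N₂) > tosylate (OTs⁻) > trifluoroacetate (CF₃COO⁻) > NR'₃ > hydroxide (OH⁻) > methyl carbanion (CH₃⁻)

The more stable X⁻ (or X) is on its own — i.e. the weaker a base it is — the better a leaving group it makes.
molecular nitrogen (N₂): no meaningful conjugate acid; N₂ departs as an exceptionally stable neutral molecule
tosylate (OTs⁻): pKₐ(p-CH₃C₆H₄SO₃H (TsOH)) ≈ -2.8 — resonance-delocalised arenesulfonate
trifluoroacetate (CF₃COO⁻): pKₐ(CF₃COOH) ≈ 0.2 — strongly electron-withdrawing CF₃ stabilises the carboxylate
NR'₃: pKₐ(R'₃NH⁺) ≈ 10.7 — neutral but still a fairly strong base; Hofmann-elimination LG
hydroxide (OH⁻): pKₐ(H₂O) ≈ 15.7
methyl carbanion (CH₃⁻): pKₐ(CH₄) ≈ 48 — unstabilised carbanion; the worst conceivable leaving group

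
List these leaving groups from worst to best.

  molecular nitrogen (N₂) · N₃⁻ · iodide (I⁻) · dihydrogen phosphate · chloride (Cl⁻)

N₃⁻ < dihydrogen phosphate < chloride (Cl⁻) < iodide (I⁻) < molecular nitrogen (N₂)

molecular nitrogen (N₂): no meaningful conjugate acid; N₂ departs as an exceptionally stable neutral molecule
iodide (I⁻): pKₐ(HI) ≈ -10
chloride (Cl⁻): pKₐ(HCl) ≈ -7
dihydrogen phosphate: pKₐ(H₃PO₄) ≈ 2.1
N₃⁻: pKₐ(HN₃) ≈ 4.7
Reversing gives the worst-to-best order requested.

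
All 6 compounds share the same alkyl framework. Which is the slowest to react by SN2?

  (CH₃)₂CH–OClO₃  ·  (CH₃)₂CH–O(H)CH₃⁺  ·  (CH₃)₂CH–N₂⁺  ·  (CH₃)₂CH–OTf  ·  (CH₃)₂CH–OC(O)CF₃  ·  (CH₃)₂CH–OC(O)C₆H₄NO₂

(CH₃)₂CH–OC(O)C₆H₄NO₂

Same R in every case — rank the leaving groups.
Rank by basicity of the departing species: weakest base leaves most easily.
(CH₃)₂CH–N₂⁺ loses N₂: no meaningful conjugate acid; N₂ departs as an exceptionally stable neutral molecule
(CH₃)₂CH–OTf loses OTf⁻: pKₐ(CF₃SO₃H (triflic acid)) ≈ -14
(CH₃)₂CH–OClO₃ loses ClO₄⁻: pKₐ(HClO₄) ≈ -10
(CH₃)₂CH–O(H)CH₃⁺ loses R'OH: pKₐ(R'OH₂⁺) ≈ -2.4
(CH₃)₂CH–OC(O)CF₃ loses CF₃COO⁻: pKₐ(CF₃COOH) ≈ 0.2
(CH₃)₂CH–OC(O)C₆H₄NO₂ loses p-O₂N–C₆H₄–COO⁻: pKₐ(p-nitrobenzoic acid) ≈ 3.4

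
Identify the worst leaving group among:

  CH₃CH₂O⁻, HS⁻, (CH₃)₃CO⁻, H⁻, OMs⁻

H⁻

The more stable X⁻ (or X) is on its own — i.e. the weaker a base it is — the better a leaving group it makes.
OMs⁻: pKₐ(CH₃SO₃H (MsOH)) ≈ -1.9
HS⁻: pKₐ(H₂S) ≈ 7
CH₃CH₂O⁻: pKₐ(CH₃CH₂OH) ≈ 16
(CH₃)₃CO⁻: pKₐ(t-BuOH) ≈ 18
H⁻: pKₐ(H₂) ≈ 36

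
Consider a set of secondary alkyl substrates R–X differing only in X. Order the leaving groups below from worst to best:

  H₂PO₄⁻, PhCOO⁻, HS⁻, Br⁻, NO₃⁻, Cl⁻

Leaving-group ability tracks the stability of the departed species; conjugate-acid pKₐ is the usual yardstick (lower pKₐ → better LG).
Br⁻: pKₐ(HBr) ≈ -9
Cl⁻: pKₐ(HCl) ≈ -7
NO₃⁻: pKₐ(HNO₃) ≈ -1.3
H₂PO₄⁻: pKₐ(H₃PO₄) ≈ 2.1 — moderate base; biological leaving group after further activation
PhCOO⁻: pKₐ(C₆H₅COOH) ≈ 4.2 — aryl carboxylate
HS⁻: pKₐ(H₂S) ≈ 7
The question asks for worst first, so the sequence is read in increasing leaving-group ability.

HS⁻ < PhCOO⁻ < H₂PO₄⁻ < NO₃⁻ < Cl⁻ < Br⁻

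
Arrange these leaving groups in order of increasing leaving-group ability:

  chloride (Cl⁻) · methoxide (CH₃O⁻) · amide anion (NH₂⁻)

chloride (Cl⁻): pKₐ(HCl) ≈ -7 — moderately weak base
methoxide (CH₃O⁻): pKₐ(CH₃OH) ≈ 15.5 — strong base; alkoxides do not leave unassisted
amide anion (NH₂⁻): pKₐ(NH₃) ≈ 38 — extremely strong base; never a leaving group
Listed from poorest to best leaving group as asked.

amide anion (NH₂⁻) < methoxide (CH₃O⁻) < chloride (Cl⁻)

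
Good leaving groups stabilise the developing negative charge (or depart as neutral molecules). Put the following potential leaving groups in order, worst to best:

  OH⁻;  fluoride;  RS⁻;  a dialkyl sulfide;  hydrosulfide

Leaving-group ability tracks the stability of the departed species; conjugate-acid pKₐ is the usual yardstick (lower pKₐ → better LG).
a dialkyl sulfide: pKₐ(R'₂SH⁺) ≈ -7
fluoride: pKₐ(HF) ≈ 3.2
hydrosulfide: pKₐ(H₂S) ≈ 7
RS⁻: pKₐ(RSH (a thiol)) ≈ 10.5
OH⁻: pKₐ(H₂O) ≈ 15.7
The question asks for worst first, so the sequence is read in increasing leaving-group ability.

OH⁻ < RS⁻ < hydrosulfide < fluoride < a dialkyl sulfide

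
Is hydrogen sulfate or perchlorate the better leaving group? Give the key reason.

perchlorate

perchlorate is the better leaving group.
pKₐ(HClO₄) ≈ -10 versus pKₐ(H₂SO₄) ≈ -3: perchlorate is the much weaker base.
Extremely weak base; rarely used for safety reasons.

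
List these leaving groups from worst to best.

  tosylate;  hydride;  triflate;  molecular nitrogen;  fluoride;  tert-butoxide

hydride < tert-butoxide < fluoride < tosylate < triflate < molecular nitrogen

A good leaving group is a weak base: the lower the pKₐ of its conjugate acid, the more readily it departs.
molecular nitrogen: no meaningful conjugate acid; N₂ departs as an exceptionally stable neutral molecule
triflate: pKₐ(CF₃SO₃H (triflic acid)) ≈ -14
tosylate: pKₐ(p-CH₃C₆H₄SO₃H (TsOH)) ≈ -2.8
fluoride: pKₐ(HF) ≈ 3.2
tert-butoxide: pKₐ(t-BuOH) ≈ 18
hydride: pKₐ(H₂) ≈ 36
Reversing gives the worst-to-best order requested.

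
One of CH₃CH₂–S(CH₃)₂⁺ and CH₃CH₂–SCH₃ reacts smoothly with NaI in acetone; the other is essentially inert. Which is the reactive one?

From CH₃CH₂–SCH₃ the departing group would be RS⁻ (pKₐ(RSH (a thiol)) ≈ 10.5). Moderately basic; rarely leaves without activation.
From CH₃CH₂–S(CH₃)₂⁺ the leaving group is SR'₂ (pKₐ(R'₂SH⁺) ≈ -7). Neutral; leaves from a sulfonium salt (R–SR'₂⁺).
(In practice CH₃CH₂–S(CH₃)₂⁺ is made from CH₃CH₂–SCH₃ by S-methylation with CH₃I, allowing neutral dimethyl sulfide, rather than methanethiolate, to depart.)

CH₃CH₂–S(CH₃)₂⁺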